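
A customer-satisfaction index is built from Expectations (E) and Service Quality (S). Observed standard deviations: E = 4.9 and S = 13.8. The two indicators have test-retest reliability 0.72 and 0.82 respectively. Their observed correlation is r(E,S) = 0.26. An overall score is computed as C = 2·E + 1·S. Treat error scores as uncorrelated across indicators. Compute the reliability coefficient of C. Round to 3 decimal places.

0.829

Var(C) = 2²·4.9² + 13.8² + 2·[2·4.9·13.8·0.26] = 286.48 + 70.3248 = 356.805.
Under uncorrelated errors the observed covariances equal the true-score covariances, so only the own-variance terms attenuate.
True-score variance = [2²·4.9²·0.72 + 13.8²·0.82] + 70.3248 = 225.31 + 70.3248 = 295.634.
Reliability = 295.634 / 356.805 = 0.829.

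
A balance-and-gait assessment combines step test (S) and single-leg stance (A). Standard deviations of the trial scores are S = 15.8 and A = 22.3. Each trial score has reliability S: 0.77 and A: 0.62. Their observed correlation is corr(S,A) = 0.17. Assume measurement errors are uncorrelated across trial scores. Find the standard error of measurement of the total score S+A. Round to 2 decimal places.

15.70

Var(total) = 746.93 + 119.796 = 866.726.
True-score variance = 500.543 + 119.796 = 620.338, so reliability = 0.7157.
Error variance = 866.726 − 620.338 = 246.387; SEM = √246.387 = 15.70.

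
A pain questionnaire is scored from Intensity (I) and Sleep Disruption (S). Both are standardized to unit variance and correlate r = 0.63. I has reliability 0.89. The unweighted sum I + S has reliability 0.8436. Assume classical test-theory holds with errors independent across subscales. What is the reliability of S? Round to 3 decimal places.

0.600

Var(I+S) = 2 + 2·0.63 = 3.260.
True-score variance = ρ_I + ρ_S + 2·0.63, so 0.8436 = (0.89 + ρ_S + 1.26) / 3.260.
ρ_S = 0.8436·3.260 − 0.89 − 1.26 = 0.600.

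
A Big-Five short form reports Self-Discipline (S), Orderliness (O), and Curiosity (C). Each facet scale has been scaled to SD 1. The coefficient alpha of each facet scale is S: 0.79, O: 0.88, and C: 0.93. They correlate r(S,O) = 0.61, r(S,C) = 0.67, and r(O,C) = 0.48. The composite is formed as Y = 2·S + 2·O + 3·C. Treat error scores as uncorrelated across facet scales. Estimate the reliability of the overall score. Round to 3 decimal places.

Var(Y) = 2² + 2² + 3² + 2·[4·0.61 + 6·0.67 + 6·0.48] = 17 + 18.68 = 35.68.
With uncorrelated errors the cross-covariances are all true-score covariance, so they carry over unchanged; only the diagonal terms shrink to ρᵢσᵢ².
True-score variance = [2²·0.79 + 2²·0.88 + 3²·0.93] + 18.68 = 15.05 + 18.68 = 33.73.
Reliability = 33.73 / 35.68 = 0.945.

0.945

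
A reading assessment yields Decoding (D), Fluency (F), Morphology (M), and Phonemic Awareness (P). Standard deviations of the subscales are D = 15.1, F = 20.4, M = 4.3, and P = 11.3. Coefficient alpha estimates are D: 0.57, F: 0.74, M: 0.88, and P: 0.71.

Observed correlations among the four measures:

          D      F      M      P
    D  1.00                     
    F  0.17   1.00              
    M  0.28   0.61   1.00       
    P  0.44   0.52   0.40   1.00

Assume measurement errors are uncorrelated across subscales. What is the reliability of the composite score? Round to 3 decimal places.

0.833

Var(D+F+M+P) = 15.1² + 20.4² + 4.3² + 11.3² + 2·[15.1·20.4·0.17 + 15.1·4.3·0.28 + 15.1·11.3·0.44 + 20.4·4.3·0.61 + 20.4·11.3·0.52 + 4.3·11.3·0.40] = 790.35 + 676.88 = 1467.23.
Under uncorrelated errors the observed covariances equal the true-score covariances, so only the own-variance terms attenuate.
True-score variance = [15.1²·0.57 + 20.4²·0.74 + 4.3²·0.88 + 11.3²·0.71] + 676.88 = 544.855 + 676.88 = 1221.74.
Reliability = 1221.74 / 1467.23 = 0.833.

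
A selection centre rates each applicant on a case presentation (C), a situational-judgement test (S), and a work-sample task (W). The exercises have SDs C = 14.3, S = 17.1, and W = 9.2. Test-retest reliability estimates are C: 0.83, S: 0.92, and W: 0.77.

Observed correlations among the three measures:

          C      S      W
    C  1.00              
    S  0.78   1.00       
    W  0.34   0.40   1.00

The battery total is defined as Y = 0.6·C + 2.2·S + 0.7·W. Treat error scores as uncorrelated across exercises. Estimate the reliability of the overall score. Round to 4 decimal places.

0.9403

Var(Y) = 0.6²·14.3² + 2.2²·17.1² + 0.7²·9.2² + 2·[1.32·14.3·17.1·0.78 + 0.42·14.3·9.2·0.34 + 1.54·17.1·9.2·0.40] = 1530.35 + 734.928 = 2265.28.
With uncorrelated errors the cross-covariances are all true-score covariance, so they carry over unchanged; only the diagonal terms shrink to ρᵢσᵢ².
True-score variance = [0.6²·14.3²·0.83 + 2.2²·17.1²·0.92 + 0.7²·9.2²·0.77] + 734.928 = 1395.08 + 734.928 = 2130.01.
Reliability = 2130.01 / 2265.28 = 0.9403.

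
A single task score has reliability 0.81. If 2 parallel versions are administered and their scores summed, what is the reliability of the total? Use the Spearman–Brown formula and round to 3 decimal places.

ρ_k = kρ / (1 + (k−1)ρ) = 2·0.81 / (1 + 1·0.81) = 1.620 / 1.810 = 0.895.

0.895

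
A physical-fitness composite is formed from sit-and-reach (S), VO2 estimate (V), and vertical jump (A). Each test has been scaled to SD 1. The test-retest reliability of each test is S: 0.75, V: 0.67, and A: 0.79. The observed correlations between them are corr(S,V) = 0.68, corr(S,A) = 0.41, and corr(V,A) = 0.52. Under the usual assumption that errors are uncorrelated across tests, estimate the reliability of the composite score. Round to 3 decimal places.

Var(S+V+A) = 3 + 2·[0.68 + 0.41 + 0.52] = 3 + 3.22 = 6.22.
With uncorrelated errors the cross-covariances are all true-score covariance, so they carry over unchanged; only the diagonal terms shrink to ρᵢσᵢ².
True-score variance = [0.75 + 0.67 + 0.79] + 3.22 = 2.21 + 3.22 = 5.43.
Reliability = 5.43 / 6.22 = 0.873.

0.873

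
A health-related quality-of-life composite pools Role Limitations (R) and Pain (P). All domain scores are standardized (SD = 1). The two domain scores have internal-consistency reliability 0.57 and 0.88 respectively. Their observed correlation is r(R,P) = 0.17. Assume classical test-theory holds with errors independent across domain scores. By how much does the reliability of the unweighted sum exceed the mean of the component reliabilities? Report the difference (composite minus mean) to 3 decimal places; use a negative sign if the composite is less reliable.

0.040

Var(sum) = 2 + 0.34 = 2.34; true-score variance = 1.45 + 0.34 = 1.79; composite reliability = 0.7650.
Mean component reliability = 0.7250.
Difference = 0.7650 − 0.7250 = 0.040.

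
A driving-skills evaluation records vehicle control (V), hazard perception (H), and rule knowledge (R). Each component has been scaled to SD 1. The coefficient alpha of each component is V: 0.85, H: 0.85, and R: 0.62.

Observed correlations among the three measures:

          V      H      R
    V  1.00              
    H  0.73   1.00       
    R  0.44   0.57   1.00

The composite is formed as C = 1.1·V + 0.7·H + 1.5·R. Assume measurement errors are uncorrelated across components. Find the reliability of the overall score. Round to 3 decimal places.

0.856

Var(C) = 1.1² + 0.7² + 1.5² + 2·[0.77·0.73 + 1.65·0.44 + 1.05·0.57] = 3.95 + 3.7732 = 7.7232.
Because errors are independent across components, Cov(Tᵢ,Tⱼ) = Cov(Xᵢ,Xⱼ); the off-diagonal part of the true-score variance is the same as above.
True-score variance = [1.1²·0.85 + 0.7²·0.85 + 1.5²·0.62] + 3.7732 = 2.84 + 3.7732 = 6.6132.
Reliability = 6.6132 / 7.7232 = 0.856.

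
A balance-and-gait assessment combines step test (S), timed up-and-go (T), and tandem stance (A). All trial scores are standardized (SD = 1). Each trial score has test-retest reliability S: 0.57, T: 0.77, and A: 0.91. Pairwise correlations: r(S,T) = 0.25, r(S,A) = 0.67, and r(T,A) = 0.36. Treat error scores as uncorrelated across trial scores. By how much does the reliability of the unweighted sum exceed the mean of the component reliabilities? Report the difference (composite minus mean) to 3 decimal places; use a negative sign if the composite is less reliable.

Var(sum) = 3 + 2.56 = 5.56; true-score variance = 2.25 + 2.56 = 4.81; composite reliability = 0.8651.
Mean component reliability = 0.7500.
Difference = 0.8651 − 0.7500 = 0.115.

0.115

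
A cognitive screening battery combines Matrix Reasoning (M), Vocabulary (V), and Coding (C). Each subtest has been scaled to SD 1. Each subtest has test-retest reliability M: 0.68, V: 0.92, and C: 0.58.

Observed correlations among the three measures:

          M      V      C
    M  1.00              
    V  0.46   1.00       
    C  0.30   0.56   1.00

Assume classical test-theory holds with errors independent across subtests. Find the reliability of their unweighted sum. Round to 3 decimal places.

Var(M+V+C) = 3 + 2·[0.46 + 0.30 + 0.56] = 3 + 2.64 = 5.64.
Because errors are independent across components, Cov(Tᵢ,Tⱼ) = Cov(Xᵢ,Xⱼ); the off-diagonal part of the true-score variance is the same as above.
True-score variance = [0.68 + 0.92 + 0.58] + 2.64 = 2.18 + 2.64 = 4.82.
Reliability = 4.82 / 5.64 = 0.855.

0.855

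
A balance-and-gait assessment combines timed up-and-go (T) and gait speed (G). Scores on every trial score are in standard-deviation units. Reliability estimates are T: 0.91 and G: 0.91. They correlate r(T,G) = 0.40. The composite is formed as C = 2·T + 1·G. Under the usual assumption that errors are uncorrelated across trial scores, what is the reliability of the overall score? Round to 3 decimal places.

0.932

Var(C) = 2² + 1 + 2·[2·0.40] = 5 + 1.6 = 6.6.
Because errors are independent across components, Cov(Tᵢ,Tⱼ) = Cov(Xᵢ,Xⱼ); the off-diagonal part of the true-score variance is the same as above.
True-score variance = [2²·0.91 + 0.91] + 1.6 = 4.55 + 1.6 = 6.15.
Reliability = 6.15 / 6.6 = 0.932.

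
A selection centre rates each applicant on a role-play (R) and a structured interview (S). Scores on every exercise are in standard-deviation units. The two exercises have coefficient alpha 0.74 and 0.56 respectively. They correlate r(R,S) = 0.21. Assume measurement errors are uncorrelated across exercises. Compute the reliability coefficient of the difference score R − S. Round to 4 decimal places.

0.5570

Var(R−S) = 1 + 1 − 2·0.21 = 2 − 0.42 = 1.58.
Because errors are independent across components, Cov(Tᵢ,Tⱼ) = Cov(Xᵢ,Xⱼ); the off-diagonal part of the true-score variance is the same as above.
True-score variance = [0.74 + 0.56] − 0.42 = 1.3 − 0.42 = 0.88.
Reliability = 0.88 / 1.58 = 0.5570.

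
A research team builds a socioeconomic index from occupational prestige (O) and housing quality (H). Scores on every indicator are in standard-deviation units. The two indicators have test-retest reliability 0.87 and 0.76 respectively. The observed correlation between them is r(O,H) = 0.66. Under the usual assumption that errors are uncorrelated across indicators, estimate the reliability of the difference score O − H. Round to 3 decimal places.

0.456

Var(O−H) = 1 + 1 − 2·0.66 = 2 − 1.32 = 0.68.
Because errors are independent across components, Cov(Tᵢ,Tⱼ) = Cov(Xᵢ,Xⱼ); the off-diagonal part of the true-score variance is the same as above.
True-score variance = [0.87 + 0.76] − 1.32 = 1.63 − 1.32 = 0.31.
Reliability = 0.31 / 0.68 = 0.456.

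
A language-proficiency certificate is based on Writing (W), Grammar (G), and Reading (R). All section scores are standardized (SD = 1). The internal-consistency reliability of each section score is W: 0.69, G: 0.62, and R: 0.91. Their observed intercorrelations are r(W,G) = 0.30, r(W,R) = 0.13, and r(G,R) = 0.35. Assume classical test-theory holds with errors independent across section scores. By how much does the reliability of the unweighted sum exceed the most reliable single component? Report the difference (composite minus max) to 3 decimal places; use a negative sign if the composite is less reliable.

Var(sum) = 3 + 1.56 = 4.56; true-score variance = 2.22 + 1.56 = 3.78; composite reliability = 0.8289.
Max component reliability = 0.9100.
Difference = 0.8289 − 0.9100 = -0.081.

-0.081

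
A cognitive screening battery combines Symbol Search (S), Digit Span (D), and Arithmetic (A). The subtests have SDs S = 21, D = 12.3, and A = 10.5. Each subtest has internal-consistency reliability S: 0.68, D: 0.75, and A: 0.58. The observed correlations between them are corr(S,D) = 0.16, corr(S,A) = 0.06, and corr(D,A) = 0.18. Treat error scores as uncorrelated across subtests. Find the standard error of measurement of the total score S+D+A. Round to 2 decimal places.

Var(total) = 702.54 + 155.61 = 858.15.
True-score variance = 477.293 + 155.61 = 632.903, so reliability = 0.7375.
Error variance = 858.15 − 632.903 = 225.247; SEM = √225.247 = 15.01.

15.01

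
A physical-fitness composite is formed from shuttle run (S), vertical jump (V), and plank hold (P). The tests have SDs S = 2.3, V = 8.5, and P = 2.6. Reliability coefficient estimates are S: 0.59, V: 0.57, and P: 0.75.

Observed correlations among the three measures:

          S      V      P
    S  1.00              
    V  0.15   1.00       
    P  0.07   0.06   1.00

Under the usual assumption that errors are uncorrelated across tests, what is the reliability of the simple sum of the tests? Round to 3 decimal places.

Var(S+V+P) = 2.3² + 8.5² + 2.6² + 2·[2.3·8.5·0.15 + 2.3·2.6·0.07 + 8.5·2.6·0.06] = 84.3 + 9.3542 = 93.6542.
Under uncorrelated errors the observed covariances equal the true-score covariances, so only the own-variance terms attenuate.
True-score variance = [2.3²·0.59 + 8.5²·0.57 + 2.6²·0.75] + 9.3542 = 49.3736 + 9.3542 = 58.7278.
Reliability = 58.7278 / 93.6542 = 0.627.

0.627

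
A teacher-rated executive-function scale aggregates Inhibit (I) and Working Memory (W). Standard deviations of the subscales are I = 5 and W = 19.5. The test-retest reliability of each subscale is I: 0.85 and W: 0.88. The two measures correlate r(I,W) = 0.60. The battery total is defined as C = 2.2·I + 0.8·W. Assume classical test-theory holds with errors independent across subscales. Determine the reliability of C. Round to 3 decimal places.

Var(C) = 2.2²·5² + 0.8²·19.5² + 2·[1.76·5·19.5·0.60] = 364.36 + 205.92 = 570.28.
With uncorrelated errors the cross-covariances are all true-score covariance, so they carry over unchanged; only the diagonal terms shrink to ρᵢσᵢ².
True-score variance = [2.2²·5²·0.85 + 0.8²·19.5²·0.88] + 205.92 = 317.007 + 205.92 = 522.927.
Reliability = 522.927 / 570.28 = 0.917.

0.917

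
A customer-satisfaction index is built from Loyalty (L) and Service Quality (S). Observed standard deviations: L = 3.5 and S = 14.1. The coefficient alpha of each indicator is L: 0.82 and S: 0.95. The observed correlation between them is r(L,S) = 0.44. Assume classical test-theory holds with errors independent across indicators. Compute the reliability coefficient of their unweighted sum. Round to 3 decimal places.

Var(L+S) = 3.5² + 14.1² + 2·[3.5·14.1·0.44] = 211.06 + 43.428 = 254.488.
Under uncorrelated errors the observed covariances equal the true-score covariances, so only the own-variance terms attenuate.
True-score variance = [3.5²·0.82 + 14.1²·0.95] + 43.428 = 198.914 + 43.428 = 242.342.
Reliability = 242.342 / 254.488 = 0.952.

0.952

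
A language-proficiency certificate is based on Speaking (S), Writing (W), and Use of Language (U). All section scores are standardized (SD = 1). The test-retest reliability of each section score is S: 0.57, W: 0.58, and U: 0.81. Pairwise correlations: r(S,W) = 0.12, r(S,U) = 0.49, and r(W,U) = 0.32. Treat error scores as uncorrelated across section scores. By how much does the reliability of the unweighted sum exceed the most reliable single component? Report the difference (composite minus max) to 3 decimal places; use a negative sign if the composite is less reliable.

-0.024

Var(sum) = 3 + 1.86 = 4.86; true-score variance = 1.96 + 1.86 = 3.82; composite reliability = 0.7860.
Max component reliability = 0.8100.
Difference = 0.7860 − 0.8100 = -0.024.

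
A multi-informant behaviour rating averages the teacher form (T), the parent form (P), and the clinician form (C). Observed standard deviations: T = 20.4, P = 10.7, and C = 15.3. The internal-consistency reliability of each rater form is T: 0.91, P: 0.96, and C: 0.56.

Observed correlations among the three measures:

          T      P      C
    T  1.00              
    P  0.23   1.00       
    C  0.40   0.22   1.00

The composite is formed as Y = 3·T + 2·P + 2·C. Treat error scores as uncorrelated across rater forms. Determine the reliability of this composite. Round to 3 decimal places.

0.898

Var(Y) = 3²·20.4² + 2²·10.7² + 2²·15.3² + 2·[6·20.4·10.7·0.23 + 6·20.4·15.3·0.40 + 4·10.7·15.3·0.22] = 5139.76 + 2388.76 = 7528.52.
Under uncorrelated errors the observed covariances equal the true-score covariances, so only the own-variance terms attenuate.
True-score variance = [3²·20.4²·0.91 + 2²·10.7²·0.96 + 2²·15.3²·0.56] + 2388.76 = 4372.35 + 2388.76 = 6761.11.
Reliability = 6761.11 / 7528.52 = 0.898.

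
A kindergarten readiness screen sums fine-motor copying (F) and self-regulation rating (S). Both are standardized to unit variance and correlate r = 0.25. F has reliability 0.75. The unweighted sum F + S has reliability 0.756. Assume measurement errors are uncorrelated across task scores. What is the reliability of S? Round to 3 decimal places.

Var(F+S) = 2 + 2·0.25 = 2.500.
True-score variance = ρ_F + ρ_S + 2·0.25, so 0.756 = (0.75 + ρ_S + 0.50) / 2.500.
ρ_S = 0.756·2.500 − 0.75 − 0.50 = 0.640.

0.640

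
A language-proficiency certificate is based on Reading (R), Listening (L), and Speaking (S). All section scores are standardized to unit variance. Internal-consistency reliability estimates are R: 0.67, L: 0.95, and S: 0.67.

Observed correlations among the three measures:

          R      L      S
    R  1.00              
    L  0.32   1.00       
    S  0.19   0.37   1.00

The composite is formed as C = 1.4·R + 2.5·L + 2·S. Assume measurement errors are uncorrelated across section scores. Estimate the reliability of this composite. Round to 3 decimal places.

Var(C) = 1.4² + 2.5² + 2² + 2·[3.5·0.32 + 2.8·0.19 + 5·0.37] = 12.21 + 7.004 = 19.214.
With uncorrelated errors the cross-covariances are all true-score covariance, so they carry over unchanged; only the diagonal terms shrink to ρᵢσᵢ².
True-score variance = [1.4²·0.67 + 2.5²·0.95 + 2²·0.67] + 7.004 = 9.9307 + 7.004 = 16.9347.
Reliability = 16.9347 / 19.214 = 0.881.

0.881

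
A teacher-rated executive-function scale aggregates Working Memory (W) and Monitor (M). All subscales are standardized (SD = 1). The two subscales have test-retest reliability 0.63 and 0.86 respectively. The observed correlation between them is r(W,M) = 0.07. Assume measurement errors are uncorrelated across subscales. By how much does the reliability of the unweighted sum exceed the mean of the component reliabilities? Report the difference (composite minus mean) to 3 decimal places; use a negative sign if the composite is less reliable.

0.017

Var(sum) = 2 + 0.14 = 2.14; true-score variance = 1.49 + 0.14 = 1.63; composite reliability = 0.7617.
Mean component reliability = 0.7450.
Difference = 0.7617 − 0.7450 = 0.017.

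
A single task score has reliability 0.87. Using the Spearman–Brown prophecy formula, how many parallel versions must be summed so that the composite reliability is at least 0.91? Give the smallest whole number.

2

k ≥ ρ*(1−ρ₁)/(ρ₁(1−ρ*)) = 0.91·0.13 / (0.87·0.09) = 1.511.
Smallest integer k = 2.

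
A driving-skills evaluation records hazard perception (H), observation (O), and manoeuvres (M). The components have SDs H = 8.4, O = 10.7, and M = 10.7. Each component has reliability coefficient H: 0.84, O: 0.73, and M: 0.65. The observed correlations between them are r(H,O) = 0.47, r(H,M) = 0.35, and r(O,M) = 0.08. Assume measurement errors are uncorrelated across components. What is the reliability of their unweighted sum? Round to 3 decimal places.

Var(H+O+M) = 8.4² + 10.7² + 10.7² + 2·[8.4·10.7·0.47 + 8.4·10.7·0.35 + 10.7·10.7·0.08] = 299.54 + 165.722 = 465.262.
With uncorrelated errors the cross-covariances are all true-score covariance, so they carry over unchanged; only the diagonal terms shrink to ρᵢσᵢ².
True-score variance = [8.4²·0.84 + 10.7²·0.73 + 10.7²·0.65] + 165.722 = 217.267 + 165.722 = 382.988.
Reliability = 382.988 / 465.262 = 0.823.

0.823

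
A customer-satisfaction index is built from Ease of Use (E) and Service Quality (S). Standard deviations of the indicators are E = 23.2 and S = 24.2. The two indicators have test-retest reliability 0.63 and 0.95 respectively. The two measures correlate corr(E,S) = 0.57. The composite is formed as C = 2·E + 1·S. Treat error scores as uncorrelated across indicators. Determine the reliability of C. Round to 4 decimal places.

Var(C) = 2²·23.2² + 24.2² + 2·[2·23.2·24.2·0.57] = 2738.6 + 1280.08 = 4018.68.
Under uncorrelated errors the observed covariances equal the true-score covariances, so only the own-variance terms attenuate.
True-score variance = [2²·23.2²·0.63 + 24.2²·0.95] + 1280.08 = 1912.72 + 1280.08 = 3192.81.
Reliability = 3192.81 / 4018.68 = 0.7945.

0.7945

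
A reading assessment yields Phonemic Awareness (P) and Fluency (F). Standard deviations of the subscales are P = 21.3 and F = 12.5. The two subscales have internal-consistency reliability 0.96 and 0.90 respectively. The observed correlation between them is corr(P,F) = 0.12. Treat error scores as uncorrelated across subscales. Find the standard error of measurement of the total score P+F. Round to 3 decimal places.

5.811

Var(total) = 609.94 + 63.9 = 673.84.
True-score variance = 576.167 + 63.9 = 640.067, so reliability = 0.9499.
Error variance = 673.84 − 640.067 = 33.7726; SEM = √33.7726 = 5.811.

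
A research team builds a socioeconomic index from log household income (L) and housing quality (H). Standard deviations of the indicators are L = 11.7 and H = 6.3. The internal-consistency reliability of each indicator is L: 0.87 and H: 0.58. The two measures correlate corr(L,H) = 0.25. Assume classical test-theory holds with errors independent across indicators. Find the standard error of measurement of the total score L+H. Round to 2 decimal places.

5.87

Var(total) = 176.58 + 36.855 = 213.435.
True-score variance = 142.114 + 36.855 = 178.969, so reliability = 0.8385.
Error variance = 213.435 − 178.969 = 34.4655; SEM = √34.4655 = 5.87.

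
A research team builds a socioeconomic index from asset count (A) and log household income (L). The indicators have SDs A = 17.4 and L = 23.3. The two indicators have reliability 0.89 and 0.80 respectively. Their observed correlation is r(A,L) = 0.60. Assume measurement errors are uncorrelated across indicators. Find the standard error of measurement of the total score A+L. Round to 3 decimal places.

Var(total) = 845.65 + 486.504 = 1332.15.
True-score variance = 703.768 + 486.504 = 1190.27, so reliability = 0.8935.
Error variance = 1332.15 − 1190.27 = 141.882; SEM = √141.882 = 11.911.

11.911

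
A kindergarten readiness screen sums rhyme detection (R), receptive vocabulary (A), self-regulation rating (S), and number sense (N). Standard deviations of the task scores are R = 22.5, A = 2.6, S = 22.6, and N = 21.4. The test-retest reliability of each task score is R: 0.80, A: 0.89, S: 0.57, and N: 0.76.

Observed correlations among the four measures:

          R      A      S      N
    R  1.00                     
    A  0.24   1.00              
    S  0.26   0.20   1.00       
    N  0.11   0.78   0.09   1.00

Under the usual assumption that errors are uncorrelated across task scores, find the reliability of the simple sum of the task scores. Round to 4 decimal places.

Var(R+A+S+N) = 22.5² + 2.6² + 22.6² + 21.4² + 2·[22.5·2.6·0.24 + 22.5·22.6·0.26 + 22.5·21.4·0.11 + 2.6·22.6·0.20 + 2.6·21.4·0.78 + 22.6·21.4·0.09] = 1481.73 + 595.788 = 2077.52.
With uncorrelated errors the cross-covariances are all true-score covariance, so they carry over unchanged; only the diagonal terms shrink to ρᵢσᵢ².
True-score variance = [22.5²·0.80 + 2.6²·0.89 + 22.6²·0.57 + 21.4²·0.76] + 595.788 = 1050.2 + 595.788 = 1645.99.
Reliability = 1645.99 / 2077.52 = 0.7923.

0.7923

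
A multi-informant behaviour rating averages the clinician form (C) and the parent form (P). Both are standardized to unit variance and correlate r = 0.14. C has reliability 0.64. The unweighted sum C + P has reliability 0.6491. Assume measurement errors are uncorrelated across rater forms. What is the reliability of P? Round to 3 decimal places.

0.560

Var(C+P) = 2 + 2·0.14 = 2.280.
True-score variance = ρ_C + ρ_P + 2·0.14, so 0.6491 = (0.64 + ρ_P + 0.28) / 2.280.
ρ_P = 0.6491·2.280 − 0.64 − 0.28 = 0.560.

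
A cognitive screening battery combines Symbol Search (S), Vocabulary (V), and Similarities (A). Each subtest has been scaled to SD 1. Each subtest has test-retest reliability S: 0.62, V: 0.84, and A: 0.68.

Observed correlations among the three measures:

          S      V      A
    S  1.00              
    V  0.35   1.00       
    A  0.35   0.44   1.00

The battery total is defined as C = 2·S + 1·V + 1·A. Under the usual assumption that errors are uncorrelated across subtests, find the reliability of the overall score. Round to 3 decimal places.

0.793

Var(C) = 2² + 1 + 1 + 2·[2·0.35 + 2·0.35 + 0.44] = 6 + 3.68 = 9.68.
Because errors are independent across components, Cov(Tᵢ,Tⱼ) = Cov(Xᵢ,Xⱼ); the off-diagonal part of the true-score variance is the same as above.
True-score variance = [2²·0.62 + 0.84 + 0.68] + 3.68 = 4 + 3.68 = 7.68.
Reliability = 7.68 / 9.68 = 0.793.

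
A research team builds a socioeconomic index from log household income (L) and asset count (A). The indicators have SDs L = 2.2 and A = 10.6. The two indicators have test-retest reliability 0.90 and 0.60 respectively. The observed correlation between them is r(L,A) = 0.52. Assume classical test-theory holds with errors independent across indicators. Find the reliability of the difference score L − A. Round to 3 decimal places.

0.511

Var(L−A) = 2.2² + 10.6² − 2·2.2·10.6·0.52 = 117.2 − 24.2528 = 92.9472.
With uncorrelated errors the cross-covariances are all true-score covariance, so they carry over unchanged; only the diagonal terms shrink to ρᵢσᵢ².
True-score variance = [2.2²·0.90 + 10.6²·0.60] − 24.2528 = 71.772 − 24.2528 = 47.5192.
Reliability = 47.5192 / 92.9472 = 0.511.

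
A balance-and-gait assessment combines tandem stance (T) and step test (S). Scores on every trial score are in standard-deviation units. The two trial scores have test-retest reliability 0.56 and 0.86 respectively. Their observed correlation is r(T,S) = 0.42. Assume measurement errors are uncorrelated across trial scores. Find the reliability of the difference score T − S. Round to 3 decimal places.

Var(T−S) = 1 + 1 − 2·0.42 = 2 − 0.84 = 1.16.
With uncorrelated errors the cross-covariances are all true-score covariance, so they carry over unchanged; only the diagonal terms shrink to ρᵢσᵢ².
True-score variance = [0.56 + 0.86] − 0.84 = 1.42 − 0.84 = 0.58.
Reliability = 0.58 / 1.16 = 0.500.

0.500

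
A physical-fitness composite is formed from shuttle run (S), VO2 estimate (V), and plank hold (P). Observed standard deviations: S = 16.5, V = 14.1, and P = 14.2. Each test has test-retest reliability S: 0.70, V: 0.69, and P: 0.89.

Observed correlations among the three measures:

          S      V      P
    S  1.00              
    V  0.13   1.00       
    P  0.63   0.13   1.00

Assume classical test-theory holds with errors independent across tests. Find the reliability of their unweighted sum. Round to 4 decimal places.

Var(S+V+P) = 16.5² + 14.1² + 14.2² + 2·[16.5·14.1·0.13 + 16.5·14.2·0.63 + 14.1·14.2·0.13] = 672.7 + 407.764 = 1080.46.
With uncorrelated errors the cross-covariances are all true-score covariance, so they carry over unchanged; only the diagonal terms shrink to ρᵢσᵢ².
True-score variance = [16.5²·0.70 + 14.1²·0.69 + 14.2²·0.89] + 407.764 = 507.213 + 407.764 = 914.978.
Reliability = 914.978 / 1080.46 = 0.8468.

0.8468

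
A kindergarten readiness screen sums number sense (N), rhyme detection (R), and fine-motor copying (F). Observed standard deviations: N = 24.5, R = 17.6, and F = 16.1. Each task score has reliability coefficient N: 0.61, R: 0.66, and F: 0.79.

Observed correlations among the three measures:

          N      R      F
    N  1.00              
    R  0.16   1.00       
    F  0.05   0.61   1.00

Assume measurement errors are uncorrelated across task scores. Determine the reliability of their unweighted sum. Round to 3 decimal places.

0.767

Var(N+R+F) = 24.5² + 17.6² + 16.1² + 2·[24.5·17.6·0.16 + 24.5·16.1·0.05 + 17.6·16.1·0.61] = 1169.22 + 523.128 = 1692.35.
With uncorrelated errors the cross-covariances are all true-score covariance, so they carry over unchanged; only the diagonal terms shrink to ρᵢσᵢ².
True-score variance = [24.5²·0.61 + 17.6²·0.66 + 16.1²·0.79] + 523.128 = 775.37 + 523.128 = 1298.5.
Reliability = 1298.5 / 1692.35 = 0.767.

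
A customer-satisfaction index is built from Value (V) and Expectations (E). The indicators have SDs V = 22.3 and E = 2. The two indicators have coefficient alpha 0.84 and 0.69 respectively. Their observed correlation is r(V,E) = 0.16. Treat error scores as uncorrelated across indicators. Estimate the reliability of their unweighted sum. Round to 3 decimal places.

0.843

Var(V+E) = 22.3² + 2² + 2·[22.3·2·0.16] = 501.29 + 14.272 = 515.562.
Under uncorrelated errors the observed covariances equal the true-score covariances, so only the own-variance terms attenuate.
True-score variance = [22.3²·0.84 + 2²·0.69] + 14.272 = 420.484 + 14.272 = 434.756.
Reliability = 434.756 / 515.562 = 0.843.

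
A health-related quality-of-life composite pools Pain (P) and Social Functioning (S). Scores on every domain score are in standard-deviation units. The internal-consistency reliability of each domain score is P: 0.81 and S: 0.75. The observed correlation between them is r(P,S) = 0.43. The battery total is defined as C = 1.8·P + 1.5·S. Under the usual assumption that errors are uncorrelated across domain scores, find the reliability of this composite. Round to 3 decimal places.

0.849

Var(C) = 1.8² + 1.5² + 2·[2.7·0.43] = 5.49 + 2.322 = 7.812.
With uncorrelated errors the cross-covariances are all true-score covariance, so they carry over unchanged; only the diagonal terms shrink to ρᵢσᵢ².
True-score variance = [1.8²·0.81 + 1.5²·0.75] + 2.322 = 4.3119 + 2.322 = 6.6339.
Reliability = 6.6339 / 7.812 = 0.849.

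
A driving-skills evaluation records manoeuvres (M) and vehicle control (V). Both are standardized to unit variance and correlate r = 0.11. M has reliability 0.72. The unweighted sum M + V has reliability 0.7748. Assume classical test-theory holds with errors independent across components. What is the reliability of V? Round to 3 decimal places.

0.780

Var(M+V) = 2 + 2·0.11 = 2.220.
True-score variance = ρ_M + ρ_V + 2·0.11, so 0.7748 = (0.72 + ρ_V + 0.22) / 2.220.
ρ_V = 0.7748·2.220 − 0.72 − 0.22 = 0.780.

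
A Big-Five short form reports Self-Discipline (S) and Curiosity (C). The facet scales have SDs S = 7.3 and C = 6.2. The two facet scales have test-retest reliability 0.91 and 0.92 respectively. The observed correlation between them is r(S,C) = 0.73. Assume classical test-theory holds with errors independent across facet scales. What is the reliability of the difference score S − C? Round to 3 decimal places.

Var(S−C) = 7.3² + 6.2² − 2·7.3·6.2·0.73 = 91.73 − 66.0796 = 25.6504.
Under uncorrelated errors the observed covariances equal the true-score covariances, so only the own-variance terms attenuate.
True-score variance = [7.3²·0.91 + 6.2²·0.92] − 66.0796 = 83.8587 − 66.0796 = 17.7791.
Reliability = 17.7791 / 25.6504 = 0.693.

0.693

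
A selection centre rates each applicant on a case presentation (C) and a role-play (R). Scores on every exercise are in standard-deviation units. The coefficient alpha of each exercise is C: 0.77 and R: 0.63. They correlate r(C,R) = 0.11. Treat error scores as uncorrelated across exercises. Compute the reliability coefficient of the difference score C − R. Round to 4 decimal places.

0.6629

Var(C−R) = 1 + 1 − 2·0.11 = 2 − 0.22 = 1.78.
Because errors are independent across components, Cov(Tᵢ,Tⱼ) = Cov(Xᵢ,Xⱼ); the off-diagonal part of the true-score variance is the same as above.
True-score variance = [0.77 + 0.63] − 0.22 = 1.4 − 0.22 = 1.18.
Reliability = 1.18 / 1.78 = 0.6629.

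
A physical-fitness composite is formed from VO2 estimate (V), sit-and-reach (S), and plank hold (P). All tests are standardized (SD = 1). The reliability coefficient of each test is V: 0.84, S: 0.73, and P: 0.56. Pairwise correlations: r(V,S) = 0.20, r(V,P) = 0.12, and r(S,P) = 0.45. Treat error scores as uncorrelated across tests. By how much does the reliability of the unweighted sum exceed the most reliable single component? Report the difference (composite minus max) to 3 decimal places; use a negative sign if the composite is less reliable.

-0.032

Var(sum) = 3 + 1.54 = 4.54; true-score variance = 2.13 + 1.54 = 3.67; composite reliability = 0.8084.
Max component reliability = 0.8400.
Difference = 0.8084 − 0.8400 = -0.032.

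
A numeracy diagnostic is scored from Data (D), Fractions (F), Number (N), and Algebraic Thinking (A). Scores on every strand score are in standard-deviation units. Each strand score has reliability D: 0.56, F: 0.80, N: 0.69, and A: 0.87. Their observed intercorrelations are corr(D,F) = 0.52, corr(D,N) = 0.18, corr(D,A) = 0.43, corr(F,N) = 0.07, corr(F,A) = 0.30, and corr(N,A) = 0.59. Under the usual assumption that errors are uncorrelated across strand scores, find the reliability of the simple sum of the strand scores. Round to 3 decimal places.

Var(D+F+N+A) = 4 + 2·[0.52 + 0.18 + 0.43 + 0.07 + 0.30 + 0.59] = 4 + 4.18 = 8.18.
Under uncorrelated errors the observed covariances equal the true-score covariances, so only the own-variance terms attenuate.
True-score variance = [0.56 + 0.80 + 0.69 + 0.87] + 4.18 = 2.92 + 4.18 = 7.1.
Reliability = 7.1 / 8.18 = 0.868.

0.868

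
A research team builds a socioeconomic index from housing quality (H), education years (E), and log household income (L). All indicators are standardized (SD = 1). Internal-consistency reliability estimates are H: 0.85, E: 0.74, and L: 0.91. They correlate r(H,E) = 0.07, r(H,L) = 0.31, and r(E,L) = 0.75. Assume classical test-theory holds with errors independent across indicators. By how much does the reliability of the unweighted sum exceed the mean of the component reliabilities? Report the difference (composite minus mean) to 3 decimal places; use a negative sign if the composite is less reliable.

Var(sum) = 3 + 2.26 = 5.26; true-score variance = 2.5 + 2.26 = 4.76; composite reliability = 0.9049.
Mean component reliability = 0.8333.
Difference = 0.9049 − 0.8333 = 0.072.

0.072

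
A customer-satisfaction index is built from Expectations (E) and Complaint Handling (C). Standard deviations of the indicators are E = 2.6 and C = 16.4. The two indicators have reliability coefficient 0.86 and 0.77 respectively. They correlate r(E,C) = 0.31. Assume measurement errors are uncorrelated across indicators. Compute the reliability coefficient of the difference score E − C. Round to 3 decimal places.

0.748

Var(E−C) = 2.6² + 16.4² − 2·2.6·16.4·0.31 = 275.72 − 26.4368 = 249.283.
Because errors are independent across components, Cov(Tᵢ,Tⱼ) = Cov(Xᵢ,Xⱼ); the off-diagonal part of the true-score variance is the same as above.
True-score variance = [2.6²·0.86 + 16.4²·0.77] − 26.4368 = 212.913 − 26.4368 = 186.476.
Reliability = 186.476 / 249.283 = 0.748.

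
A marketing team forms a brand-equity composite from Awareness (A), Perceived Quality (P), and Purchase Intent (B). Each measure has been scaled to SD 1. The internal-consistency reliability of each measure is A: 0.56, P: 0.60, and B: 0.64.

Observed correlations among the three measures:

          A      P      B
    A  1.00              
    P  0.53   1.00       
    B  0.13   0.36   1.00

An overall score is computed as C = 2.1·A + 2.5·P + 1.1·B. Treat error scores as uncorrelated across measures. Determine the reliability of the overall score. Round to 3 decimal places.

0.756

Var(C) = 2.1² + 2.5² + 1.1² + 2·[5.25·0.53 + 2.31·0.13 + 2.75·0.36] = 11.87 + 8.1456 = 20.0156.
Under uncorrelated errors the observed covariances equal the true-score covariances, so only the own-variance terms attenuate.
True-score variance = [2.1²·0.56 + 2.5²·0.60 + 1.1²·0.64] + 8.1456 = 6.994 + 8.1456 = 15.1396.
Reliability = 15.1396 / 20.0156 = 0.756.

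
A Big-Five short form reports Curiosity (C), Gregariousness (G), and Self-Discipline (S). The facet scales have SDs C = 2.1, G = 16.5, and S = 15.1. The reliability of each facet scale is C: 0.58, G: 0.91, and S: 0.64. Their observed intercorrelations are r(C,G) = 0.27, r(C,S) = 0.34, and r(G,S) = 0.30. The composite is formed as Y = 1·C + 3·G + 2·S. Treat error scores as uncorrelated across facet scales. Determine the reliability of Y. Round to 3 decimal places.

Var(Y) = 2.1² + 3²·16.5² + 2²·15.1² + 2·[3·2.1·16.5·0.27 + 2·2.1·15.1·0.34 + 6·16.5·15.1·0.30] = 3366.7 + 996.199 = 4362.9.
Because errors are independent across components, Cov(Tᵢ,Tⱼ) = Cov(Xᵢ,Xⱼ); the off-diagonal part of the true-score variance is the same as above.
True-score variance = [2.1²·0.58 + 3²·16.5²·0.91 + 2²·15.1²·0.64] + 996.199 = 2815.99 + 996.199 = 3812.19.
Reliability = 3812.19 / 4362.9 = 0.874.

0.874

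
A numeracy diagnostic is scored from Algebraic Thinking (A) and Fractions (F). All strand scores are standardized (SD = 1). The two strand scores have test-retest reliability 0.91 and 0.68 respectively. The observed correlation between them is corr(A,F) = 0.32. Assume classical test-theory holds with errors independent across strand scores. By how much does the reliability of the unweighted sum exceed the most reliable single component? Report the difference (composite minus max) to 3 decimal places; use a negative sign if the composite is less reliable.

-0.065

Var(sum) = 2 + 0.64 = 2.64; true-score variance = 1.59 + 0.64 = 2.23; composite reliability = 0.8447.
Max component reliability = 0.9100.
Difference = 0.8447 − 0.9100 = -0.065.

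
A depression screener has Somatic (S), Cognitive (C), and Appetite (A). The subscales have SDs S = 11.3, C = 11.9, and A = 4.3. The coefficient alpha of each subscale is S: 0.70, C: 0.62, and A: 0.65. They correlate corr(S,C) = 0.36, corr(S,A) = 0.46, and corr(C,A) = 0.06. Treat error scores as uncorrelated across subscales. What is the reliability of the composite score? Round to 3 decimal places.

0.774

Var(S+C+A) = 11.3² + 11.9² + 4.3² + 2·[11.3·11.9·0.36 + 11.3·4.3·0.46 + 11.9·4.3·0.06] = 287.79 + 147.662 = 435.452.
Because errors are independent across components, Cov(Tᵢ,Tⱼ) = Cov(Xᵢ,Xⱼ); the off-diagonal part of the true-score variance is the same as above.
True-score variance = [11.3²·0.70 + 11.9²·0.62 + 4.3²·0.65] + 147.662 = 189.2 + 147.662 = 336.861.
Reliability = 336.861 / 435.452 = 0.774.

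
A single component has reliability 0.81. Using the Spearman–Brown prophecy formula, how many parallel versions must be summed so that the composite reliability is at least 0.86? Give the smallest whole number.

2

k ≥ ρ*(1−ρ₁)/(ρ₁(1−ρ*)) = 0.86·0.19 / (0.81·0.14) = 1.441.
Smallest integer k = 2.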